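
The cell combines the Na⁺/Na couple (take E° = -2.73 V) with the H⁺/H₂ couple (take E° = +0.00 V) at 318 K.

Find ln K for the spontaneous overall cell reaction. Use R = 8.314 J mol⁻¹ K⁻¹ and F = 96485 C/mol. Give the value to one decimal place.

199.3

Cathode: H⁺/H₂; anode: Na⁺/Na. E°cell = (+0.00) − (-2.73) = +2.73 V, with n = 2.
ΔG° = −nFE° = −RT ln K, so ln K = nFE°/(RT) = (2)(96485)(+2.73) / ((8.314)(318)) = 199.258.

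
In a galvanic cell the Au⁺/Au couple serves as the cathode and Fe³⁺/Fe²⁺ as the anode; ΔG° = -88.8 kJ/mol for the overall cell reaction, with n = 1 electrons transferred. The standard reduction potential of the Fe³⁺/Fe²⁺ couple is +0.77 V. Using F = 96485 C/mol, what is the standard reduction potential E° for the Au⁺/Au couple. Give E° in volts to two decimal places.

E°cell = −ΔG°/(nF) = −(-88.8×10³)/((1)(96485)) = +0.920 V.
Since Au⁺/Au is the cathode and Fe³⁺/Fe²⁺ the anode, E°cell = E°(Au⁺/Au) − E°(Fe³⁺/Fe²⁺).
So E°(Au⁺/Au) = E°cell + E°(Fe³⁺/Fe²⁺) = +0.920 + (+0.77) = +1.69 V.

+1.69 V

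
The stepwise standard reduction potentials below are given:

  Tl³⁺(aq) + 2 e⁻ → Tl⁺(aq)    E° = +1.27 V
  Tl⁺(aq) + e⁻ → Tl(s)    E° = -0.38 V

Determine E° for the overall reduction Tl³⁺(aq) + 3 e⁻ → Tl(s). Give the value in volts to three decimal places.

Adding the free-energy changes (−nFE°) of the two steps gives −n₃FE°₃ = −n₁FE°₁ − n₂FE°₂.
E°₃ = (2×+1.27 + 1×-0.38) / 3 = (+2.160) / 3 = +0.720 V.
E° values themselves are not directly additive — weighting by electron count is essential.

+0.720 V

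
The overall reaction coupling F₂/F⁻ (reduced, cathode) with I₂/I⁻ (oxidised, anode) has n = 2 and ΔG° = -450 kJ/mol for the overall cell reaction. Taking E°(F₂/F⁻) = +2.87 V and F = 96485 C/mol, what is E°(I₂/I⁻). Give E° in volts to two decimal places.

E°cell = −ΔG°/(nF) = −(-450×10³)/((2)(96485)) = +2.332 V.
Since F₂/F⁻ is the cathode and I₂/I⁻ the anode, E°cell = E°(F₂/F⁻) − E°(I₂/I⁻).
So E°(I₂/I⁻) = E°(F₂/F⁻) − E°cell = (+2.87) − (+2.332) = +0.54 V.

+0.54 V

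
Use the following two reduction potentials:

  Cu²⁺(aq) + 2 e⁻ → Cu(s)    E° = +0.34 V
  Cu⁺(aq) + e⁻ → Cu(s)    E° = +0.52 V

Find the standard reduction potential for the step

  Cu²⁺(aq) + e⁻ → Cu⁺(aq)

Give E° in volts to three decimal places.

+0.160 V

Sequential free energies add, so n₃E°₃ = n₁E°₁ + n₂E°₂.
With n₃ = 2, and the known step contributing 1×(+0.52) V, the unknown satisfies 1·E° = 2×(+0.34) − 1×(+0.52) = +0.160.
E° = +0.160 / 1 = +0.160 V.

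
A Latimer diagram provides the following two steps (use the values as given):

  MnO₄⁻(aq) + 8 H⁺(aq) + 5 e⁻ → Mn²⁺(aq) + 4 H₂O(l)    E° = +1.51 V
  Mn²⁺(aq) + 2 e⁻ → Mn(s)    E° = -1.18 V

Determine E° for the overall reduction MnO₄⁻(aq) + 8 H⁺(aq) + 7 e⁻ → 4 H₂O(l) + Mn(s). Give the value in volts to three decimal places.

Adding the free-energy changes (−nFE°) of the two steps gives −n₃FE°₃ = −n₁FE°₁ − n₂FE°₂.
E°₃ = (5×+1.51 + 2×-1.18) / 7 = (+5.190) / 7 = +0.741 V.

+0.741 V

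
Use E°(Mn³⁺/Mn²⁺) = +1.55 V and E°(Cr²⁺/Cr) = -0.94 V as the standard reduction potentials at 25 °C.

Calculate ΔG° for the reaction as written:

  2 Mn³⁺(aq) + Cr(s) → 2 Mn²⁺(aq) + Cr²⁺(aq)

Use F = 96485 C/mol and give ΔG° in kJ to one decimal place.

As written, Mn³⁺/Mn²⁺ is reduced (cathode) and Cr²⁺/Cr is oxidised (anode), so E°cell = (+1.55) − (-0.94) = +2.49 V.
Balancing electrons gives n = 2.
ΔG° = −nFE° = −(2)(96485)(+2.49) = -480,495 J = -480.5 kJ.

-480.5 kJ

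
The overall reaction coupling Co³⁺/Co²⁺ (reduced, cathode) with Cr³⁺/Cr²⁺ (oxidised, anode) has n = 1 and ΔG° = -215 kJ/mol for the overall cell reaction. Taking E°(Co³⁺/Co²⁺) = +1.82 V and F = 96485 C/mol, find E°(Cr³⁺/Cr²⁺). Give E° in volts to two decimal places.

-0.41 V

E°cell = −ΔG°/(nF) = −(-215×10³)/((1)(96485)) = +2.228 V.
Since Co³⁺/Co²⁺ is the cathode and Cr³⁺/Cr²⁺ the anode, E°cell = E°(Co³⁺/Co²⁺) − E°(Cr³⁺/Cr²⁺).
So E°(Cr³⁺/Cr²⁺) = E°(Co³⁺/Co²⁺) − E°cell = (+1.82) − (+2.228) = -0.41 V.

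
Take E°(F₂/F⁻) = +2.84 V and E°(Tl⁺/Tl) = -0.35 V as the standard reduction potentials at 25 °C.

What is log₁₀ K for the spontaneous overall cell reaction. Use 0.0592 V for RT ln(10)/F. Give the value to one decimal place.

107.8

Cathode: F₂/F⁻; anode: Tl⁺/Tl. E°cell = +3.19 V, n = 2.
log K = nE°cell / 0.0592 = (2)(+3.19) / 0.0592 = 107.8.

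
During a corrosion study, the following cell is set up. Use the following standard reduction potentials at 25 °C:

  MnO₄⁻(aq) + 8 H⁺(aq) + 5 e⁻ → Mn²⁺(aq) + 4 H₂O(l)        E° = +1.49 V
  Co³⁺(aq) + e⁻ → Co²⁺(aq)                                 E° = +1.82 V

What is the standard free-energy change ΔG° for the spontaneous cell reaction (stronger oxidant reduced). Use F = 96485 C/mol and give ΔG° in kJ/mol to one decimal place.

Co³⁺/Co²⁺ (E° = +1.82 V) is the cathode; MnO₄⁻/Mn²⁺ (E° = +1.49 V) is the anode, so E°cell = +0.33 V.
Balancing electrons gives n = 5 (lcm of 1 and 5).
ΔG° = −nFE° = −(5)(96485)(+0.33) = -159,200 J = -159.2 kJ/mol.

-159.2 kJ/mol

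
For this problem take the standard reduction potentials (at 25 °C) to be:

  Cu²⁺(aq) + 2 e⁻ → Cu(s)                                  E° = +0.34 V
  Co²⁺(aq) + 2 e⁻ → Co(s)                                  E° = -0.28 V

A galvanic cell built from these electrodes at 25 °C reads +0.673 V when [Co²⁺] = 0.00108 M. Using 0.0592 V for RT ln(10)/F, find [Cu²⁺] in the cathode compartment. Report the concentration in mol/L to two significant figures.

Cu²⁺/Cu is the cathode, Co²⁺/Co the anode: E°cell = +0.62 V, n = 2.
Overall reaction: Cu²⁺(aq) + Co(s) → Cu(s) + Co²⁺(aq); Q = [Co²⁺]^1/[Cu²⁺]^1.
From E = E° − (0.0592/n) log Q: log Q = (E° − E)·n/0.0592 = (+0.62 − (+0.673))·2/0.0592 = -1.7905.
So 1·log[Cu²⁺] = 1·log(0.00108) − log Q = -2.9666 − (-1.7905) = -1.1761; [Cu²⁺] = 10^(-1.1761) ≈ 0.067 M.

0.067 M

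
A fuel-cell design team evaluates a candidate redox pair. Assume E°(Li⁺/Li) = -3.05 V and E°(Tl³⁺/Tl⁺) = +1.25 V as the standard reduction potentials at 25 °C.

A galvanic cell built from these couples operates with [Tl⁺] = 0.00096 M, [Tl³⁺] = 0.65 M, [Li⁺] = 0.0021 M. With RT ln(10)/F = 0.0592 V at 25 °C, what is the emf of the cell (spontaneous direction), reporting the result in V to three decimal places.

Tl³⁺/Tl⁺ is the cathode (higher E°), Li⁺/Li the anode: E°cell = +1.25 − (-3.05) = +4.30 V, n = 2.
Overall: Tl³⁺(aq) + 2 Li(s) → Tl⁺(aq) + 2 Li⁺(aq)
Q = [Tl⁺]·[Li⁺]^2 / ([Tl³⁺]); log Q = -8.186.
E = E° − (0.0592/n) log Q = +4.30 − (0.0592/2)(-8.186) = +4.542 V.

+4.542 V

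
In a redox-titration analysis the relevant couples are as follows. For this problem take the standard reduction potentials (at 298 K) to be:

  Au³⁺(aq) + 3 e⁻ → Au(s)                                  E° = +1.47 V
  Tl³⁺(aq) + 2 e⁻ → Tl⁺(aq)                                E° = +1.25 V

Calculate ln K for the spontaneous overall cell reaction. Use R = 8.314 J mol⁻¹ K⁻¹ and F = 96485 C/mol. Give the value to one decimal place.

51.4

Cathode: Au³⁺/Au; anode: Tl³⁺/Tl⁺. E°cell = (+1.47) − (+1.25) = +0.22 V, with n = 6.
ΔG° = −nFE° = −RT ln K, so ln K = nFE°/(RT) = (6)(96485)(+0.22) / ((8.314)(298)) = 51.405.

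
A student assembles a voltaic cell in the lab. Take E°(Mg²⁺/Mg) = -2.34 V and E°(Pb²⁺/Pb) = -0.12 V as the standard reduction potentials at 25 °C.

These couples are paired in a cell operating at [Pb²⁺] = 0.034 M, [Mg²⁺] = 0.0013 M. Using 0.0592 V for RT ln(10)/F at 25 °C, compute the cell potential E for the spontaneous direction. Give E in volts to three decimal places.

Pb²⁺/Pb is the cathode (higher E°), Mg²⁺/Mg the anode: E°cell = -0.12 − (-2.34) = +2.22 V, n = 2.
Overall: Pb²⁺(aq) + Mg(s) → Pb(s) + Mg²⁺(aq)
Q = [Mg²⁺] / ([Pb²⁺]); log Q = -1.418.
E = E° − (0.0592/n) log Q = +2.22 − (0.0592/2)(-1.418) = +2.262 V.

+2.262 V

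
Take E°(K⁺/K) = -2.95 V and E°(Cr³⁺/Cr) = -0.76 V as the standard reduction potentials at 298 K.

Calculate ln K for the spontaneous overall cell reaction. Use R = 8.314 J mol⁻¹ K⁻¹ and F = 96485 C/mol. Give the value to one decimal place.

255.9

Cathode: Cr³⁺/Cr; anode: K⁺/K. E°cell = (-0.76) − (-2.95) = +2.19 V, with n = 3.
ΔG° = −nFE° = −RT ln K, so ln K = nFE°/(RT) = (3)(96485)(+2.19) / ((8.314)(298)) = 255.858.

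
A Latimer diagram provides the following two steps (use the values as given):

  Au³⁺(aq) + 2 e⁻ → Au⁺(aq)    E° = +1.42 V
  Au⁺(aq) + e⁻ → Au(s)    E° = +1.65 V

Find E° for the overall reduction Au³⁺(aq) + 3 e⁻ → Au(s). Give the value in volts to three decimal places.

+1.497 V

Since ΔG° = −nFE° is additive over sequential reductions, n₃E°₃ = n₁E°₁ + n₂E°₂.
E°₃ = (2×+1.42 + 1×+1.65) / 3 = (+4.490) / 3 = +1.497 V.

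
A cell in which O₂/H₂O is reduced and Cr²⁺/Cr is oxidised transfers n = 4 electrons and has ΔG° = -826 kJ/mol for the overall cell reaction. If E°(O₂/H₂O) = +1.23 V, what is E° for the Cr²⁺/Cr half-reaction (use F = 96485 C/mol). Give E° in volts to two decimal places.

E°cell = −ΔG°/(nF) = −(-826×10³)/((4)(96485)) = +2.140 V.
Since O₂/H₂O is the cathode and Cr²⁺/Cr the anode, E°cell = E°(O₂/H₂O) − E°(Cr²⁺/Cr).
So E°(Cr²⁺/Cr) = E°(O₂/H₂O) − E°cell = (+1.23) − (+2.140) = -0.91 V.

-0.91 V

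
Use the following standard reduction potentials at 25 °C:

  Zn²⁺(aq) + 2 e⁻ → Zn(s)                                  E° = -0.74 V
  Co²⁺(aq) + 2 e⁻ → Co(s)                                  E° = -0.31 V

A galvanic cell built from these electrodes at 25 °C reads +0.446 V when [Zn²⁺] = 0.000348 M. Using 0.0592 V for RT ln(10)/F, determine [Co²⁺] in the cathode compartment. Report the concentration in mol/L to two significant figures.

Co²⁺/Co is the cathode, Zn²⁺/Zn the anode: E°cell = +0.43 V, n = 2.
Overall reaction: Co²⁺(aq) + Zn(s) → Co(s) + Zn²⁺(aq); Q = [Zn²⁺]^1/[Co²⁺]^1.
From E = E° − (0.0592/n) log Q: log Q = (E° − E)·n/0.0592 = (+0.43 − (+0.446))·2/0.0592 = -0.5405.
So 1·log[Co²⁺] = 1·log(0.000348) − log Q = -3.4584 − (-0.5405) = -2.9179; [Co²⁺] = 10^(-2.9179) ≈ 0.0012 M.

0.0012 M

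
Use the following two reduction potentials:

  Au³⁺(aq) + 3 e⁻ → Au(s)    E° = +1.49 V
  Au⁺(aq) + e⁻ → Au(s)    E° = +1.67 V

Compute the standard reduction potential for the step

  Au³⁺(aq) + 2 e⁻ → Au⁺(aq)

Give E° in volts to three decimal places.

Sequential free energies add, so n₃E°₃ = n₁E°₁ + n₂E°₂.
With n₃ = 3, and the known step contributing 1×(+1.67) V, the unknown satisfies 2·E° = 3×(+1.49) − 1×(+1.67) = +2.800.
E° = +2.800 / 2 = +1.400 V.

+1.400 V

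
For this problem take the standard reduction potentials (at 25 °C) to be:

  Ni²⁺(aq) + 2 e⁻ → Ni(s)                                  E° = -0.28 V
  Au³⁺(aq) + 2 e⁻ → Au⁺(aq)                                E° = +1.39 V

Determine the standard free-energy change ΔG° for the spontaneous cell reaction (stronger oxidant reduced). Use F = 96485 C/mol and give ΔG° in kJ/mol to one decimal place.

Au³⁺/Au⁺ (E° = +1.39 V) is the cathode; Ni²⁺/Ni (E° = -0.28 V) is the anode, so E°cell = +1.67 V.
Balancing electrons gives n = 2 (lcm of 2 and 2).
ΔG° = −nFE° = −(2)(96485)(+1.67) = -322,260 J = -322.3 kJ/mol.

-322.3 kJ/mol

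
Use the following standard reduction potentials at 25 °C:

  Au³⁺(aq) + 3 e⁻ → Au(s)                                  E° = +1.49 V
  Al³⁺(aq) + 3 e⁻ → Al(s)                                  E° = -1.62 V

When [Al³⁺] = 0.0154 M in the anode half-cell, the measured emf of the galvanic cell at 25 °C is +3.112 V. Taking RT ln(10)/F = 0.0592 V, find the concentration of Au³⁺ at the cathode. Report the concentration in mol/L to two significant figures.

0.019 M

Au³⁺/Au is the cathode, Al³⁺/Al the anode: E°cell = +3.11 V, n = 3.
Overall reaction: Au³⁺(aq) + Al(s) → Au(s) + Al³⁺(aq); Q = [Al³⁺]^1/[Au³⁺]^1.
From E = E° − (0.0592/n) log Q: log Q = (E° − E)·n/0.0592 = (+3.11 − (+3.112))·3/0.0592 = -0.1014.
So 1·log[Au³⁺] = 1·log(0.0154) − log Q = -1.8125 − (-0.1014) = -1.7111; [Au³⁺] = 10^(-1.7111) ≈ 0.019 M.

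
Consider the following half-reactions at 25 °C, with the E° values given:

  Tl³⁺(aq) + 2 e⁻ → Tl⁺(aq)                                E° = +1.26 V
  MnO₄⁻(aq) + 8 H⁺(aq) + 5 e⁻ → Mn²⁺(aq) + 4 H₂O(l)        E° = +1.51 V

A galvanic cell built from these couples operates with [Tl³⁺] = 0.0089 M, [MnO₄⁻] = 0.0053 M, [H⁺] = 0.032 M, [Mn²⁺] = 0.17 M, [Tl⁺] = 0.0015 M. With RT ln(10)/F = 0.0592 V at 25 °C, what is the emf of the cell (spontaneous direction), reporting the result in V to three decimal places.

MnO₄⁻/Mn²⁺ is the cathode (higher E°), Tl³⁺/Tl⁺ the anode: E°cell = +1.51 − (+1.26) = +0.25 V, n = 10.
Overall: 2 MnO₄⁻(aq) + 16 H⁺(aq) + 5 Tl⁺(aq) → 2 Mn²⁺(aq) + 8 H₂O(l) + 5 Tl³⁺(aq)
Q = [Mn²⁺]^2·[Tl³⁺]^5 / ([MnO₄⁻]^2·[H⁺]^16·[Tl⁺]^5); log Q = 30.796.
E = E° − (0.0592/n) log Q = +0.25 − (0.0592/10)(30.796) = +0.068 V.

+0.068 V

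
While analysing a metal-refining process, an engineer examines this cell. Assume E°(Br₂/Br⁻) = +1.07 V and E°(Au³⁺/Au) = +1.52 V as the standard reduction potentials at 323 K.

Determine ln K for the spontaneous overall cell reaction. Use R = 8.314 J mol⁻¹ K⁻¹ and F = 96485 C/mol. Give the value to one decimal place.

97.0

Cathode: Au³⁺/Au; anode: Br₂/Br⁻. E°cell = (+1.52) − (+1.07) = +0.45 V, with n = 6.
ΔG° = −nFE° = −RT ln K, so ln K = nFE°/(RT) = (6)(96485)(+0.45) / ((8.314)(323)) = 97.009.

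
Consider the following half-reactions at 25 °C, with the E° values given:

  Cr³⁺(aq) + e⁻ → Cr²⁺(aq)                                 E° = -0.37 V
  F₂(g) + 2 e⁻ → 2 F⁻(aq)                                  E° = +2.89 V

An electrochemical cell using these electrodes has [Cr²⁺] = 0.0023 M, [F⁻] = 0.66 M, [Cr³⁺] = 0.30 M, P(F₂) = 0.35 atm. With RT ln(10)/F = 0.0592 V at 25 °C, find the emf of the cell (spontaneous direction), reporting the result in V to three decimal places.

F₂/F⁻ is the cathode (higher E°), Cr³⁺/Cr²⁺ the anode: E°cell = +2.89 − (-0.37) = +3.26 V, n = 2.
Overall: F₂(g) + 2 Cr²⁺(aq) → 2 F⁻(aq) + 2 Cr³⁺(aq)
Q = [F⁻]^2·[Cr³⁺]^2 / (P(F₂)·[Cr²⁺]^2); log Q = 4.326.
E = E° − (0.0592/n) log Q = +3.26 − (0.0592/2)(4.326) = +3.132 V.

+3.132 V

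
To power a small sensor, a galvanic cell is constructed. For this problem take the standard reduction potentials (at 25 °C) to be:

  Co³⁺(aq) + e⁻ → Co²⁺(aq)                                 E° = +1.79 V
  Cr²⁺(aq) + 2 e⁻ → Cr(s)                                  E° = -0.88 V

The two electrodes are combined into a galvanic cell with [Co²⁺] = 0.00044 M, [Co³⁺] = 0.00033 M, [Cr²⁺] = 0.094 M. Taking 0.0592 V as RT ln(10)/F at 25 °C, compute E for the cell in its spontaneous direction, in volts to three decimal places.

+2.693 V

Co³⁺/Co²⁺ is the cathode (higher E°), Cr²⁺/Cr the anode: E°cell = +1.79 − (-0.88) = +2.67 V, n = 2.
Overall: 2 Co³⁺(aq) + Cr(s) → 2 Co²⁺(aq) + Cr²⁺(aq)
Q = [Co²⁺]^2·[Cr²⁺] / ([Co³⁺]^2); log Q = -0.777.
E = E° − (0.0592/n) log Q = +2.67 − (0.0592/2)(-0.777) = +2.693 V.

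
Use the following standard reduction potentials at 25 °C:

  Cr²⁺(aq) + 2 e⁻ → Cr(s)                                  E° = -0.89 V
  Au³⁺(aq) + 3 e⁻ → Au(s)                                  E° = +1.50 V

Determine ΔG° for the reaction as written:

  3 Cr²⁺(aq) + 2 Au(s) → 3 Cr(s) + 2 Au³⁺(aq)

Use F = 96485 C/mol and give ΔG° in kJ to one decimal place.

+1383.6 kJ

As written, Cr²⁺/Cr is reduced (cathode) and Au³⁺/Au is oxidised (anode), so E°cell = (-0.89) − (+1.50) = -2.39 V.
Balancing electrons gives n = 6.
ΔG° = −nFE° = −(6)(96485)(-2.39) = 1,383,595 J = +1383.6 kJ.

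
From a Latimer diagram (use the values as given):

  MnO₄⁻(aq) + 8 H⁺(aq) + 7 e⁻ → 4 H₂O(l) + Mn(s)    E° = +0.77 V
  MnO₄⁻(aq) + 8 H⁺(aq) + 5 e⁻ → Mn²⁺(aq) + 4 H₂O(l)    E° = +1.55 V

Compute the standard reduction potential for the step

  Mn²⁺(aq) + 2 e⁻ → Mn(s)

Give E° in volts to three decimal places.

Sequential free energies add, so n₃E°₃ = n₁E°₁ + n₂E°₂.
With n₃ = 7, and the known step contributing 5×(+1.55) V, the unknown satisfies 2·E° = 7×(+0.77) − 5×(+1.55) = -2.360.
E° = -2.360 / 2 = -1.180 V.

-1.180 V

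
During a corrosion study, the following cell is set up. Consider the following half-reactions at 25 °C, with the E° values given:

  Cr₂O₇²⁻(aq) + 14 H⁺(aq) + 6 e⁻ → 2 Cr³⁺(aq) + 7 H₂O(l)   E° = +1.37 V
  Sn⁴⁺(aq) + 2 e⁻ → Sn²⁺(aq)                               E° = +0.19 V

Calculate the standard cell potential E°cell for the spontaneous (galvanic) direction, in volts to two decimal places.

+1.18 V

The Cr₂O₇²⁻/Cr³⁺ couple has the higher reduction potential, so it is the cathode; Sn⁴⁺/Sn²⁺ is oxidised at the anode.
E°cell = E°(cathode) − E°(anode) = (+1.37) − (+0.19) = +1.18 V.
Since E°cell > 0, the reaction is spontaneous under standard conditions.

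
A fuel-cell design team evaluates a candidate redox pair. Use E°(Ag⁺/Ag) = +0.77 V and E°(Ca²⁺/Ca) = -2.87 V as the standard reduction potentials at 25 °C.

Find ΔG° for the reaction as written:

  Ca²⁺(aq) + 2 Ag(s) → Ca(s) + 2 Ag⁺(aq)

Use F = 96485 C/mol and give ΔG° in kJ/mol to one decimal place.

+702.4 kJ/mol

As written, Ca²⁺/Ca is reduced (cathode) and Ag⁺/Ag is oxidised (anode), so E°cell = (-2.87) − (+0.77) = -3.64 V.
Balancing electrons gives n = 2.
ΔG° = −nFE° = −(2)(96485)(-3.64) = 702,411 J = +702.4 kJ/mol.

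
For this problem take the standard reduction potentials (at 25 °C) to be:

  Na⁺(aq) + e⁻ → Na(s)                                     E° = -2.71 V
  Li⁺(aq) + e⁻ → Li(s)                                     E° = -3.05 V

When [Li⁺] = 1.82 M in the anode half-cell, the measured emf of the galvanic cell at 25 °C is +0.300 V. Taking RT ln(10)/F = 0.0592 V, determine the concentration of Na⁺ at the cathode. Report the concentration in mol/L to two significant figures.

Na⁺/Na is the cathode, Li⁺/Li the anode: E°cell = +0.34 V, n = 1.
Overall reaction: Na⁺(aq) + Li(s) → Na(s) + Li⁺(aq); Q = [Li⁺]^1/[Na⁺]^1.
From E = E° − (0.0592/n) log Q: log Q = (E° − E)·n/0.0592 = (+0.34 − (+0.300))·1/0.0592 = 0.6757.
So 1·log[Na⁺] = 1·log(1.82) − log Q = 0.2601 − (0.6757) = -0.4156; [Na⁺] = 10^(-0.4156) ≈ 0.38 M.

0.38 M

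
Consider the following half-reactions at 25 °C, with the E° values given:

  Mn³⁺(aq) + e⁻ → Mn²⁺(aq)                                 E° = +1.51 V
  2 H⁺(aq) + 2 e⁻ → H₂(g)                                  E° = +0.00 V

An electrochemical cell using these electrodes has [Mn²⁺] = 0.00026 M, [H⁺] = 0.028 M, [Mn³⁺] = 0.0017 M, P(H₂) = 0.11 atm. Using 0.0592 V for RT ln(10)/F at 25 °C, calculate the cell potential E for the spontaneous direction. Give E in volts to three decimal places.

Mn³⁺/Mn²⁺ is the cathode (higher E°), H⁺/H₂ the anode: E°cell = +1.51 − (+0.00) = +1.51 V, n = 2.
Overall: 2 Mn³⁺(aq) + H₂(g) → 2 Mn²⁺(aq) + 2 H⁺(aq)
Q = [Mn²⁺]^2·[H⁺]^2 / ([Mn³⁺]^2·P(H₂)); log Q = -3.778.
E = E° − (0.0592/n) log Q = +1.51 − (0.0592/2)(-3.778) = +1.622 V.

+1.622 V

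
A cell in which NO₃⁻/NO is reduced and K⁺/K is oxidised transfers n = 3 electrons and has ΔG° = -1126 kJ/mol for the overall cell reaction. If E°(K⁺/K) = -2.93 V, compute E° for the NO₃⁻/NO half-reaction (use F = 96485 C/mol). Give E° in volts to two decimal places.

E°cell = −ΔG°/(nF) = −(-1126×10³)/((3)(96485)) = +3.890 V.
Since NO₃⁻/NO is the cathode and K⁺/K the anode, E°cell = E°(NO₃⁻/NO) − E°(K⁺/K).
So E°(NO₃⁻/NO) = E°cell + E°(K⁺/K) = +3.890 + (-2.93) = +0.96 V.

+0.96 V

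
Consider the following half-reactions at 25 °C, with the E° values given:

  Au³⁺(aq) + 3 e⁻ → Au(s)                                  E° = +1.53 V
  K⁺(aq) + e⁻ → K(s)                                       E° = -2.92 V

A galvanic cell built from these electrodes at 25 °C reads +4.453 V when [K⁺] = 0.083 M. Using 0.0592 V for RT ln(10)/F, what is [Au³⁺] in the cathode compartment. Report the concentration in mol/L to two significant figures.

Au³⁺/Au is the cathode, K⁺/K the anode: E°cell = +4.45 V, n = 3.
Overall reaction: Au³⁺(aq) + 3 K(s) → Au(s) + 3 K⁺(aq); Q = [K⁺]^3/[Au³⁺]^1.
From E = E° − (0.0592/n) log Q: log Q = (E° − E)·n/0.0592 = (+4.45 − (+4.453))·3/0.0592 = -0.1520.
So 1·log[Au³⁺] = 3·log(0.083) − log Q = -3.2428 − (-0.1520) = -3.0908; [Au³⁺] = 10^(-3.0908) ≈ 0.00081 M.

0.00081 M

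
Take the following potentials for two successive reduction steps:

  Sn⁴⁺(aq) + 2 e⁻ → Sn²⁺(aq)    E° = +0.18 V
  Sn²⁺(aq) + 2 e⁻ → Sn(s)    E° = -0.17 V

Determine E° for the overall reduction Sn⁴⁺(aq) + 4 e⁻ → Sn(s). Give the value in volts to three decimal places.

Since ΔG° = −nFE° is additive over sequential reductions, n₃E°₃ = n₁E°₁ + n₂E°₂.
E°₃ = (2×+0.18 + 2×-0.17) / 4 = (+0.020) / 4 = +0.005 V.

+0.005 V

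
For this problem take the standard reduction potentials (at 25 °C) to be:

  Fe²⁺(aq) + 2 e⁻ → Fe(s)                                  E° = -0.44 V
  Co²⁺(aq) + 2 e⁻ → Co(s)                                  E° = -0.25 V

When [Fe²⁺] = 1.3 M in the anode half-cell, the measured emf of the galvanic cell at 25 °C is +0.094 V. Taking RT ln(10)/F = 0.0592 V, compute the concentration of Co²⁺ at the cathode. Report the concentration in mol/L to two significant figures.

0.00074 M

Co²⁺/Co is the cathode, Fe²⁺/Fe the anode: E°cell = +0.19 V, n = 2.
Overall reaction: Co²⁺(aq) + Fe(s) → Co(s) + Fe²⁺(aq); Q = [Fe²⁺]^1/[Co²⁺]^1.
From E = E° − (0.0592/n) log Q: log Q = (E° − E)·n/0.0592 = (+0.19 − (+0.094))·2/0.0592 = 3.2432.
So 1·log[Co²⁺] = 1·log(1.3) − log Q = 0.1139 − (3.2432) = -3.1293; [Co²⁺] = 10^(-3.1293) ≈ 0.00074 M.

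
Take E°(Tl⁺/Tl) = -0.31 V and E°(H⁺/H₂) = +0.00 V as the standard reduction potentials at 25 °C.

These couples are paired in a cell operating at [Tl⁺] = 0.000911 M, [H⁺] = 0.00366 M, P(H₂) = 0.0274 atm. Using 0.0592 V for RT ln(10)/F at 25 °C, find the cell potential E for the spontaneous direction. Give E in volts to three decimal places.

+0.392 V

H⁺/H₂ is the cathode (higher E°), Tl⁺/Tl the anode: E°cell = +0.00 − (-0.31) = +0.31 V, n = 2.
Overall: 2 H⁺(aq) + 2 Tl(s) → H₂(g) + 2 Tl⁺(aq)
Q = P(H₂)·[Tl⁺]^2 / ([H⁺]^2); log Q = -2.770.
E = E° − (0.0592/n) log Q = +0.31 − (0.0592/2)(-2.770) = +0.392 V.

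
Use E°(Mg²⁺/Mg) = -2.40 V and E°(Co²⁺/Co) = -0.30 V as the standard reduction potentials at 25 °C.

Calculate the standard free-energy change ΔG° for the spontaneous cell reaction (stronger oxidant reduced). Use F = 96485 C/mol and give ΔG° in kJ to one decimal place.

-405.2 kJ

Co²⁺/Co (E° = -0.30 V) is the cathode; Mg²⁺/Mg (E° = -2.40 V) is the anode, so E°cell = +2.10 V.
Balancing electrons gives n = 2 (lcm of 2 and 2).
ΔG° = −nFE° = −(2)(96485)(+2.10) = -405,237 J = -405.2 kJ.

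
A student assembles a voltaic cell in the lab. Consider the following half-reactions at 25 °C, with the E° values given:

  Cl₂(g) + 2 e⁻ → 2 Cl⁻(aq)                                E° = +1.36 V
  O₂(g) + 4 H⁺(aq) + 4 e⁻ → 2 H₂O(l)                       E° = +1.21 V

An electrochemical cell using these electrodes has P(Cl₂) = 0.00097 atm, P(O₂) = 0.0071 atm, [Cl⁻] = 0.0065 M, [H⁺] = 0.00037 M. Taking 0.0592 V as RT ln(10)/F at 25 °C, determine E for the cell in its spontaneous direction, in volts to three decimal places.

Cl₂/Cl⁻ is the cathode (higher E°), O₂/H₂O the anode: E°cell = +1.36 − (+1.21) = +0.15 V, n = 4.
Overall: 2 Cl₂(g) + 2 H₂O(l) → 4 Cl⁻(aq) + O₂(g) + 4 H⁺(aq)
Q = [Cl⁻]^4·P(O₂)·[H⁺]^4 / (P(Cl₂)^2); log Q = -18.598.
E = E° − (0.0592/n) log Q = +0.15 − (0.0592/4)(-18.598) = +0.425 V.

+0.425 V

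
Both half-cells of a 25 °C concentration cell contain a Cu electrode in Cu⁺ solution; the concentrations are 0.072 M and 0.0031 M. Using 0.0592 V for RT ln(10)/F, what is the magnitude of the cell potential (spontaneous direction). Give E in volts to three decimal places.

+0.081 V

For a concentration cell E°cell = 0. The 0.072 M side is the cathode (reduction is favoured where [Cu⁺] is higher).
With n = 1, E = −(0.0592/1) log([Cu⁺]ₐₙ/[Cu⁺]꜀ₐₜ) = −(0.0592/1) log(0.0031/0.072) = −(0.0592/1)(-1.366) = +0.081 V.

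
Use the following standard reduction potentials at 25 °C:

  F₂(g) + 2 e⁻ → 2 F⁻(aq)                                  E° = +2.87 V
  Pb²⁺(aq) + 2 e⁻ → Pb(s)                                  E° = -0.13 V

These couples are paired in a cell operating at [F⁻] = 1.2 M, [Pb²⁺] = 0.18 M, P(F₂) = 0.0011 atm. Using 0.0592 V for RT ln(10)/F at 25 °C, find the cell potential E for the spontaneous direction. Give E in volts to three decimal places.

+2.930 V

F₂/F⁻ is the cathode (higher E°), Pb²⁺/Pb the anode: E°cell = +2.87 − (-0.13) = +3.00 V, n = 2.
Overall: F₂(g) + Pb(s) → 2 F⁻(aq) + Pb²⁺(aq)
Q = [F⁻]^2·[Pb²⁺] / (P(F₂)); log Q = 2.372.
E = E° − (0.0592/n) log Q = +3.00 − (0.0592/2)(2.372) = +2.930 V.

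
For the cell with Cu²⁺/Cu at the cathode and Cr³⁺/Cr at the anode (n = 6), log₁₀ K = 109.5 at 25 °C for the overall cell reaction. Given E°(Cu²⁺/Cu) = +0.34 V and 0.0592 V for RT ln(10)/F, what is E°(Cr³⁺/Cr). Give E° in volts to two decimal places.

E°cell = (0.0592/n)·log K = (0.0592/6)(109.5) = +1.080 V.
Since Cu²⁺/Cu is the cathode and Cr³⁺/Cr the anode, E°cell = E°(Cu²⁺/Cu) − E°(Cr³⁺/Cr).
So E°(Cr³⁺/Cr) = E°(Cu²⁺/Cu) − E°cell = (+0.34) − (+1.080) = -0.74 V.

-0.74 V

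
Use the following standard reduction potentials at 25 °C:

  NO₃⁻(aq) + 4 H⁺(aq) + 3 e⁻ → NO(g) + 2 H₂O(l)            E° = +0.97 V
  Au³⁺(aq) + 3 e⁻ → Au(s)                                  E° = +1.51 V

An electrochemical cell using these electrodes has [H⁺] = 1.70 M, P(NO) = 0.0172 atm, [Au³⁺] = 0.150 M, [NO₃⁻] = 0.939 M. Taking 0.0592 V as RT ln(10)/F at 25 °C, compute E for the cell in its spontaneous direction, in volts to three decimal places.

+0.471 V

Au³⁺/Au is the cathode (higher E°), NO₃⁻/NO the anode: E°cell = +1.51 − (+0.97) = +0.54 V, n = 3.
Overall: Au³⁺(aq) + NO(g) + 2 H₂O(l) → Au(s) + NO₃⁻(aq) + 4 H⁺(aq)
Q = [NO₃⁻]·[H⁺]^4 / ([Au³⁺]·P(NO)); log Q = 3.483.
E = E° − (0.0592/n) log Q = +0.54 − (0.0592/3)(3.483) = +0.471 V.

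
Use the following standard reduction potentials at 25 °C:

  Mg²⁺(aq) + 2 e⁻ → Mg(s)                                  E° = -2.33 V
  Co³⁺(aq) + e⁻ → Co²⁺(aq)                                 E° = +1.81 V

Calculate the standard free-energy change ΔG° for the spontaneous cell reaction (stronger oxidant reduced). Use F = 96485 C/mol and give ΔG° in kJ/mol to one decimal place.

-798.9 kJ/mol

Co³⁺/Co²⁺ (E° = +1.81 V) is the cathode; Mg²⁺/Mg (E° = -2.33 V) is the anode, so E°cell = +4.14 V.
Balancing electrons gives n = 2 (lcm of 1 and 2).
ΔG° = −nFE° = −(2)(96485)(+4.14) = -798,896 J = -798.9 kJ/mol.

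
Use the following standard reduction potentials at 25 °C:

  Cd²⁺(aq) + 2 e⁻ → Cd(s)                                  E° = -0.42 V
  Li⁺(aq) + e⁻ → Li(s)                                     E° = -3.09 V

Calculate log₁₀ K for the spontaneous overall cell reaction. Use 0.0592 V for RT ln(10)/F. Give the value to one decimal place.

Cathode: Cd²⁺/Cd; anode: Li⁺/Li. E°cell = +2.67 V, n = 2.
log K = nE°cell / 0.0592 = (2)(+2.67) / 0.0592 = 90.2.

90.2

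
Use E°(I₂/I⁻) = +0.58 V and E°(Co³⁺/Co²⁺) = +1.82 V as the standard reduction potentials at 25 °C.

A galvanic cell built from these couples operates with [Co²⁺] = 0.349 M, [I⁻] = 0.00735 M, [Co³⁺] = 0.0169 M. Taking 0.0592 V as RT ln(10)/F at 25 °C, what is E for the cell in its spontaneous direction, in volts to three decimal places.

Co³⁺/Co²⁺ is the cathode (higher E°), I₂/I⁻ the anode: E°cell = +1.82 − (+0.58) = +1.24 V, n = 2.
Overall: 2 Co³⁺(aq) + 2 I⁻(aq) → 2 Co²⁺(aq) + I₂(s)
Q = [Co²⁺]^2 / ([Co³⁺]^2·[I⁻]^2); log Q = 6.897.
E = E° − (0.0592/n) log Q = +1.24 − (0.0592/2)(6.897) = +1.036 V.

+1.036 V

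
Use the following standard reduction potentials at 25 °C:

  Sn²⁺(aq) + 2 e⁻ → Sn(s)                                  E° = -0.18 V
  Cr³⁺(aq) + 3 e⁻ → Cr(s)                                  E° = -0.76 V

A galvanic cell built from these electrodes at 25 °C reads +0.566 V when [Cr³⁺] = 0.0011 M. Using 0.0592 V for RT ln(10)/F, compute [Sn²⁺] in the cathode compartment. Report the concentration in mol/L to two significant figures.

Sn²⁺/Sn is the cathode, Cr³⁺/Cr the anode: E°cell = +0.58 V, n = 6.
Overall reaction: 3 Sn²⁺(aq) + 2 Cr(s) → 3 Sn(s) + 2 Cr³⁺(aq); Q = [Cr³⁺]^2/[Sn²⁺]^3.
From E = E° − (0.0592/n) log Q: log Q = (E° − E)·n/0.0592 = (+0.58 − (+0.566))·6/0.0592 = 1.4189.
So 3·log[Sn²⁺] = 2·log(0.0011) − log Q = -5.9172 − (1.4189) = -7.3361; log[Sn²⁺] = -7.3361 / 3 = -2.4454; [Sn²⁺] = 10^(-2.4454) ≈ 0.0036 M.

0.0036 M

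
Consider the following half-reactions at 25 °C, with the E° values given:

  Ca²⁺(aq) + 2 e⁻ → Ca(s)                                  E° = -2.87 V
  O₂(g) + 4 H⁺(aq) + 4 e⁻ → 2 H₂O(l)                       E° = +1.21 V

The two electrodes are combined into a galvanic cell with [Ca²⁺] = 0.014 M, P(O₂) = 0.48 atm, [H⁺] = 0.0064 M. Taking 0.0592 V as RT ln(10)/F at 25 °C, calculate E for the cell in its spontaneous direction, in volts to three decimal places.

O₂/H₂O is the cathode (higher E°), Ca²⁺/Ca the anode: E°cell = +1.21 − (-2.87) = +4.08 V, n = 4.
Overall: O₂(g) + 4 H⁺(aq) + 2 Ca(s) → 2 H₂O(l) + 2 Ca²⁺(aq)
Q = [Ca²⁺]^2 / (P(O₂)·[H⁺]^4); log Q = 5.386.
E = E° − (0.0592/n) log Q = +4.08 − (0.0592/4)(5.386) = +4.000 V.

+4.000 V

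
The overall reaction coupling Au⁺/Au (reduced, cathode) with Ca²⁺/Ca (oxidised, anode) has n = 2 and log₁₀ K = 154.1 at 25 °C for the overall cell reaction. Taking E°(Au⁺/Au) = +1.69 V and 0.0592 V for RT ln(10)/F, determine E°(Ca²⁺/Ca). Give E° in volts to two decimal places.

E°cell = (0.0592/n)·log K = (0.0592/2)(154.1) = +4.561 V.
Since Au⁺/Au is the cathode and Ca²⁺/Ca the anode, E°cell = E°(Au⁺/Au) − E°(Ca²⁺/Ca).
So E°(Ca²⁺/Ca) = E°(Au⁺/Au) − E°cell = (+1.69) − (+4.561) = -2.87 V.

-2.87 V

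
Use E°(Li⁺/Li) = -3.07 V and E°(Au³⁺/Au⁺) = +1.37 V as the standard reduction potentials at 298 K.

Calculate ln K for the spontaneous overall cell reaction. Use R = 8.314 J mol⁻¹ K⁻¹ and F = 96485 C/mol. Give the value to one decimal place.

Cathode: Au³⁺/Au⁺; anode: Li⁺/Li. E°cell = (+1.37) − (-3.07) = +4.44 V, with n = 2.
ΔG° = −nFE° = −RT ln K, so ln K = nFE°/(RT) = (2)(96485)(+4.44) / ((8.314)(298)) = 345.817.

345.8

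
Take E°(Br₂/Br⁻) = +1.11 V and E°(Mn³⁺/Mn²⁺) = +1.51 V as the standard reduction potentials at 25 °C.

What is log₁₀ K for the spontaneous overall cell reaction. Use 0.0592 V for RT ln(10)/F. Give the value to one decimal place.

Cathode: Mn³⁺/Mn²⁺; anode: Br₂/Br⁻. E°cell = +0.40 V, n = 2.
log K = nE°cell / 0.0592 = (2)(+0.40) / 0.0592 = 13.5.

13.5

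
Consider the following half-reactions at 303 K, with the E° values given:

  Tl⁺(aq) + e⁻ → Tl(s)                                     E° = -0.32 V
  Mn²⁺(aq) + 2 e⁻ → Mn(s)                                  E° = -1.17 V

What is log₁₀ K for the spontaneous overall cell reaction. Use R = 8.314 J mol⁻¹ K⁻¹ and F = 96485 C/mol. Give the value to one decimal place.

28.3

Cathode: Tl⁺/Tl; anode: Mn²⁺/Mn. E°cell = (-0.32) − (-1.17) = +0.85 V, with n = 2.
ΔG° = −nFE° = −RT ln K, so ln K = nFE°/(RT) = (2)(96485)(+0.85) / ((8.314)(303)) = 65.111.
log₁₀ K = 65.111 / ln 10 = 28.3.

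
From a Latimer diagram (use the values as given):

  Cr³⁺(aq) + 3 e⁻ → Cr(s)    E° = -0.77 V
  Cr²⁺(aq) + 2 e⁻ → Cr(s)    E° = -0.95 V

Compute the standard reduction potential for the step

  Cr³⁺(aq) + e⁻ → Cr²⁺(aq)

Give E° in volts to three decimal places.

-0.410 V

Sequential free energies add, so n₃E°₃ = n₁E°₁ + n₂E°₂.
With n₃ = 3, and the known step contributing 2×(-0.95) V, the unknown satisfies 1·E° = 3×(-0.77) − 2×(-0.95) = -0.410.
E° = -0.410 / 1 = -0.410 V.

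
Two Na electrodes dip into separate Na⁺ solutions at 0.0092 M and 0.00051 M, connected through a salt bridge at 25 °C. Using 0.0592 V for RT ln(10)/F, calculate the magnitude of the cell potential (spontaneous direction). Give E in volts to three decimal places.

For a concentration cell E°cell = 0. The 0.0092 M side is the cathode (reduction is favoured where [Na⁺] is higher).
With n = 1, E = −(0.0592/1) log([Na⁺]ₐₙ/[Na⁺]꜀ₐₜ) = −(0.0592/1) log(0.00051/0.0092) = −(0.0592/1)(-1.256) = +0.074 V.

+0.074 V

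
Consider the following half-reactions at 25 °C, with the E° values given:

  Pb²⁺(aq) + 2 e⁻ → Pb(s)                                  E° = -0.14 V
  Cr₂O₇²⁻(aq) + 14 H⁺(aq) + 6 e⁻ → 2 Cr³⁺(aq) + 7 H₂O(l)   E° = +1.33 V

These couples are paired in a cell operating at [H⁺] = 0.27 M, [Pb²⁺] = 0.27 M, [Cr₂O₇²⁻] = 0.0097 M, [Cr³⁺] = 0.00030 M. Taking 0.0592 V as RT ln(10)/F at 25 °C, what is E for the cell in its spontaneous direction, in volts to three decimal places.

Cr₂O₇²⁻/Cr³⁺ is the cathode (higher E°), Pb²⁺/Pb the anode: E°cell = +1.33 − (-0.14) = +1.47 V, n = 6.
Overall: Cr₂O₇²⁻(aq) + 14 H⁺(aq) + 3 Pb(s) → 2 Cr³⁺(aq) + 7 H₂O(l) + 3 Pb²⁺(aq)
Q = [Cr³⁺]^2·[Pb²⁺]^3 / ([Cr₂O₇²⁻]·[H⁺]^14); log Q = 1.222.
E = E° − (0.0592/n) log Q = +1.47 − (0.0592/6)(1.222) = +1.458 V.

+1.458 V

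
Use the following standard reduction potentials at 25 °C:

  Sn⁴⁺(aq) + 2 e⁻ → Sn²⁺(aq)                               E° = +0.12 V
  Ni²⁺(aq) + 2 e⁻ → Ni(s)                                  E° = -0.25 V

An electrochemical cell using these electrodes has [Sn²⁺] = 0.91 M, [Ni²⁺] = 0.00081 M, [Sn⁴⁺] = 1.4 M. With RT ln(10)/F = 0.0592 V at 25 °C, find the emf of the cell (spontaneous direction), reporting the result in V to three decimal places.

+0.467 V

Sn⁴⁺/Sn²⁺ is the cathode (higher E°), Ni²⁺/Ni the anode: E°cell = +0.12 − (-0.25) = +0.37 V, n = 2.
Overall: Sn⁴⁺(aq) + Ni(s) → Sn²⁺(aq) + Ni²⁺(aq)
Q = [Sn²⁺]·[Ni²⁺] / ([Sn⁴⁺]); log Q = -3.279.
E = E° − (0.0592/n) log Q = +0.37 − (0.0592/2)(-3.279) = +0.467 V.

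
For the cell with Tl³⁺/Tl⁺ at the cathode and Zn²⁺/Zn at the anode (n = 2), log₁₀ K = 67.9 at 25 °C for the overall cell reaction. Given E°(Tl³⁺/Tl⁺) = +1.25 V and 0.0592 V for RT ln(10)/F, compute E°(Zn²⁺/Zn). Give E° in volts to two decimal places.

-0.76 V

E°cell = (0.0592/n)·log K = (0.0592/2)(67.9) = +2.010 V.
Since Tl³⁺/Tl⁺ is the cathode and Zn²⁺/Zn the anode, E°cell = E°(Tl³⁺/Tl⁺) − E°(Zn²⁺/Zn).
So E°(Zn²⁺/Zn) = E°(Tl³⁺/Tl⁺) − E°cell = (+1.25) − (+2.010) = -0.76 V.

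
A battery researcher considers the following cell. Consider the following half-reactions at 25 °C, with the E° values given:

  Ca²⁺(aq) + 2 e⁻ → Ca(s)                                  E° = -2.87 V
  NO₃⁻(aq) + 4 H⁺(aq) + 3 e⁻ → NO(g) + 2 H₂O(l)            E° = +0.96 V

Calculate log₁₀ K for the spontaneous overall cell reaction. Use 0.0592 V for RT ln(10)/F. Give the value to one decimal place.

388.2

Cathode: NO₃⁻/NO; anode: Ca²⁺/Ca. E°cell = +3.83 V, n = 6.
log K = nE°cell / 0.0592 = (6)(+3.83) / 0.0592 = 388.2.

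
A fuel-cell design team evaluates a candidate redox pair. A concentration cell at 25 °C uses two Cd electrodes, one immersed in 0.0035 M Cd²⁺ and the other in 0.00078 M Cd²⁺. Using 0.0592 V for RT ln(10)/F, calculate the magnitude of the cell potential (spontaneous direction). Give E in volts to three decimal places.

For a concentration cell E°cell = 0. The 0.0035 M side is the cathode (reduction is favoured where [Cd²⁺] is higher).
With n = 2, E = −(0.0592/2) log([Cd²⁺]ₐₙ/[Cd²⁺]꜀ₐₜ) = −(0.0592/2) log(0.00078/0.0035) = −(0.0592/2)(-0.652) = +0.019 V.

+0.019 V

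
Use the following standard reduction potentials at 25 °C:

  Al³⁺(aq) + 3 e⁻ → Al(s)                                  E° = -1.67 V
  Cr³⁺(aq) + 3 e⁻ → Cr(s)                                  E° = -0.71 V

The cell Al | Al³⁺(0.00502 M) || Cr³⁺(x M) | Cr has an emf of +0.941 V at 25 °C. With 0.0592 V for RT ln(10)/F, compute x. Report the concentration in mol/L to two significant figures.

Cr³⁺/Cr is the cathode, Al³⁺/Al the anode: E°cell = +0.96 V, n = 3.
Overall reaction: Cr³⁺(aq) + Al(s) → Cr(s) + Al³⁺(aq); Q = [Al³⁺]^1/[Cr³⁺]^1.
From E = E° − (0.0592/n) log Q: log Q = (E° − E)·n/0.0592 = (+0.96 − (+0.941))·3/0.0592 = 0.9628.
So 1·log[Cr³⁺] = 1·log(0.00502) − log Q = -2.2993 − (0.9628) = -3.2621; [Cr³⁺] = 10^(-3.2621) ≈ 0.00055 M.

0.00055 M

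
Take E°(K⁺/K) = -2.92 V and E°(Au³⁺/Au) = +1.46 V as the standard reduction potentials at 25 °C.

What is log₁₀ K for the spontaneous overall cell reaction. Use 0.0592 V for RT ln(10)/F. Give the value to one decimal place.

222.0

Cathode: Au³⁺/Au; anode: K⁺/K. E°cell = +4.38 V, n = 3.
log K = nE°cell / 0.0592 = (3)(+4.38) / 0.0592 = 222.0.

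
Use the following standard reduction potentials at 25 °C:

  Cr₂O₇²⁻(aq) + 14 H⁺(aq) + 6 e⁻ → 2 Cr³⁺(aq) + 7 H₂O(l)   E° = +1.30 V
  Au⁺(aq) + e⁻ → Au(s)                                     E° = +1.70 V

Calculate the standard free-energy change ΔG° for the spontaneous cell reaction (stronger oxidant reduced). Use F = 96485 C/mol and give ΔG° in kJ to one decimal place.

-231.6 kJ

Au⁺/Au (E° = +1.70 V) is the cathode; Cr₂O₇²⁻/Cr³⁺ (E° = +1.30 V) is the anode, so E°cell = +0.40 V.
Balancing electrons gives n = 6 (lcm of 1 and 6).
ΔG° = −nFE° = −(6)(96485)(+0.40) = -231,564 J = -231.6 kJ.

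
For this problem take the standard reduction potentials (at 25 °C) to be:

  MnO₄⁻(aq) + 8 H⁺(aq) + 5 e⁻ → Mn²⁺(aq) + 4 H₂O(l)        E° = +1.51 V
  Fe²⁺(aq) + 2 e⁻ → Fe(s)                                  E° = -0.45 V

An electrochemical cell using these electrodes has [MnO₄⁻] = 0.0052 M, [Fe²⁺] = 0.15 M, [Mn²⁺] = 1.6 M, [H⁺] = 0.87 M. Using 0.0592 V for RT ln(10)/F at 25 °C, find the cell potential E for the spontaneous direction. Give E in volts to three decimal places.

+1.949 V

MnO₄⁻/Mn²⁺ is the cathode (higher E°), Fe²⁺/Fe the anode: E°cell = +1.51 − (-0.45) = +1.96 V, n = 10.
Overall: 2 MnO₄⁻(aq) + 16 H⁺(aq) + 5 Fe(s) → 2 Mn²⁺(aq) + 8 H₂O(l) + 5 Fe²⁺(aq)
Q = [Mn²⁺]^2·[Fe²⁺]^5 / ([MnO₄⁻]^2·[H⁺]^16); log Q = 1.824.
E = E° − (0.0592/n) log Q = +1.96 − (0.0592/10)(1.824) = +1.949 V.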